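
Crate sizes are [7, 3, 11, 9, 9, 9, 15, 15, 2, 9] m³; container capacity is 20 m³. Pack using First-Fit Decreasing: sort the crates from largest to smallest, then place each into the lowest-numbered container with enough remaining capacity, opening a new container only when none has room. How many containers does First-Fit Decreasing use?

Sorted descending: 15, 15, 11, 9, 9, 9, 9, 7, 3, 2.
15 m³ → container 1 (remaining 5 m³)
15 m³ → container 2 (remaining 5 m³)
11 m³ → container 3 (remaining 9 m³)
9 m³ → container 3 (remaining 0 m³)
9 m³ → container 4 (remaining 11 m³)
9 m³ → container 4 (remaining 2 m³)
9 m³ → container 5 (remaining 11 m³)
7 m³ → container 5 (remaining 4 m³)
3 m³ → container 1 (remaining 2 m³)
2 m³ → container 1 (remaining 0 m³)
Final containers: [15,3,2] [15] [11,9] [9,9] [9,7].

5 containers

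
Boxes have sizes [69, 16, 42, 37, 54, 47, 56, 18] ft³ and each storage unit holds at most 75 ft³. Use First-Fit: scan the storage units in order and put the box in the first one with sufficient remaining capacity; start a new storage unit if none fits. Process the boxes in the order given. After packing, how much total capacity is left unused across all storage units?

Put 69 ft³ in storage unit 1; 6 ft³ remain.
Put 16 ft³ in storage unit 2; 59 ft³ remain.
Put 42 ft³ in storage unit 2; 17 ft³ remain.
Put 37 ft³ in storage unit 3; 38 ft³ remain.
Put 54 ft³ in storage unit 4; 21 ft³ remain.
Put 47 ft³ in storage unit 5; 28 ft³ remain.
Put 56 ft³ in storage unit 6; 19 ft³ remain.
Put 18 ft³ in storage unit 3; 20 ft³ remain.
6 storage units × 75 ft³ = 450 ft³; used 339 ft³; unused 111 ft³.

111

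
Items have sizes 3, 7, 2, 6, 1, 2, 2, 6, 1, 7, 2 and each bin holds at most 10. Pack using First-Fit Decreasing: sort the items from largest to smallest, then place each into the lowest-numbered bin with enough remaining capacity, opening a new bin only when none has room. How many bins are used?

Sorted descending: 7, 7, 6, 6, 3, 2, 2, 2, 2, 1, 1.
Put 7 in bin 1; 3 remain.
Put 7 in bin 2; 3 remain.
Put 6 in bin 3; 4 remain.
Put 6 in bin 4; 4 remain.
Put 3 in bin 1; 0 remain.
Put 2 in bin 2; 1 remain.
Put 2 in bin 3; 2 remain.
Put 2 in bin 3; 0 remain.
Put 2 in bin 4; 2 remain.
Put 1 in bin 2; 0 remain.
Put 1 in bin 4; 1 remain.
Final bins: [7,3] [7,2,1] [6,2,2] [6,2,1].

4 bins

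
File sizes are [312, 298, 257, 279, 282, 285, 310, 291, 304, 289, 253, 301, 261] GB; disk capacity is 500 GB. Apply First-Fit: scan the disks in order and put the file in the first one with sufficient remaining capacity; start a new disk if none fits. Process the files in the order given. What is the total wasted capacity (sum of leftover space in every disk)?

2778

disk 1: place 312 GB, 188 GB left
disk 2: place 298 GB, 202 GB left
disk 3: place 257 GB, 243 GB left
disk 4: place 279 GB, 221 GB left
disk 5: place 282 GB, 218 GB left
disk 6: place 285 GB, 215 GB left
disk 7: place 310 GB, 190 GB left
disk 8: place 291 GB, 209 GB left
disk 9: place 304 GB, 196 GB left
disk 10: place 289 GB, 211 GB left
disk 11: place 253 GB, 247 GB left
disk 12: place 301 GB, 199 GB left
disk 13: place 261 GB, 239 GB left
13 disks × 500 GB = 6500 GB; used 3722 GB; unused 2778 GB.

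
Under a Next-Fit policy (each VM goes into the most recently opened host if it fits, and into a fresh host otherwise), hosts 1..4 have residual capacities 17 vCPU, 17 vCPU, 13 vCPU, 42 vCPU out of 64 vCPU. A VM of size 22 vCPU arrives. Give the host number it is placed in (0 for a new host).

Next-Fit only looks at host 4, which has 42 vCPU free.
22 vCPU fits there.

4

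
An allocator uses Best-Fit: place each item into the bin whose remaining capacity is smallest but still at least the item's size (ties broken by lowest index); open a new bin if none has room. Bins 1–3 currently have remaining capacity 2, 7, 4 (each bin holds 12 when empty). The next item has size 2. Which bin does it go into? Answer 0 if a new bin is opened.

1

Bins with room: bin 1 (2), bin 2 (7), bin 3 (4).
Tightest fit is bin 1 with 2 free.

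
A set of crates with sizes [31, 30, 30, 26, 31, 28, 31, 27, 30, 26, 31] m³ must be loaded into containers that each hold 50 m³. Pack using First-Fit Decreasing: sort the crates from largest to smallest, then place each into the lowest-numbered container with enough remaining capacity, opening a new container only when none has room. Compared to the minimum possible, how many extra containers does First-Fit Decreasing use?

0

First-Fit Decreasing: [31] [31] [31] [31] [30] [30] [30] [28] [27] [26] [26] → 11 containers.
11 crates exceed 25 m³ (half the capacity), and no two of those can share a container, so at least 11 containers are needed.
So 11 is already optimal.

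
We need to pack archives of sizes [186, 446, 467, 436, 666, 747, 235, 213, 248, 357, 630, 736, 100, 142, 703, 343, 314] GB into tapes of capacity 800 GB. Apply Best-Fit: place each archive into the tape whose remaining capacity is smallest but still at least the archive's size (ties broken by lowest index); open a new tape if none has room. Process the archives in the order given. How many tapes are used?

Put 186 GB in tape 1; 614 GB remain.
Put 446 GB in tape 1; 168 GB remain.
Put 467 GB in tape 2; 333 GB remain.
Put 436 GB in tape 3; 364 GB remain.
Put 666 GB in tape 4; 134 GB remain.
Put 747 GB in tape 5; 53 GB remain.
Put 235 GB in tape 2; 98 GB remain.
Put 213 GB in tape 3; 151 GB remain.
Put 248 GB in tape 6; 552 GB remain.
Put 357 GB in tape 6; 195 GB remain.
Put 630 GB in tape 7; 170 GB remain.
Put 736 GB in tape 8; 64 GB remain.
Put 100 GB in tape 4; 34 GB remain.
Put 142 GB in tape 3; 9 GB remain.
Put 703 GB in tape 9; 97 GB remain.
Put 343 GB in tape 10; 457 GB remain.
Put 314 GB in tape 10; 143 GB remain.
Final tapes: [186,446] [467,235] [436,213,142] [666,100] [747] [248,357] [630] [736] [703] [343,314].

10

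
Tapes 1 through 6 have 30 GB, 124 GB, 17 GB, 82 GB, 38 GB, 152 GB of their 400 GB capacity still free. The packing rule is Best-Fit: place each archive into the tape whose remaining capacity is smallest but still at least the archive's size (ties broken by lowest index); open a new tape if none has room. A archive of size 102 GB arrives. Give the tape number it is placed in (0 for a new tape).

Tapes with room: tape 2 (124 GB), tape 6 (152 GB).
Tightest fit is tape 2 with 124 GB free.

2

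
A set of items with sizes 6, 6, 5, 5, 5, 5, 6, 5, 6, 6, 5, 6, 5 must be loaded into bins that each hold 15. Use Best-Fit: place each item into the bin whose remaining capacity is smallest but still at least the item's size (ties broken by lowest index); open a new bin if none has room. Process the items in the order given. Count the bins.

6 → bin 1 (remaining 9)
6 → bin 1 (remaining 3)
5 → bin 2 (remaining 10)
5 → bin 2 (remaining 5)
5 → bin 2 (remaining 0)
5 → bin 3 (remaining 10)
6 → bin 3 (remaining 4)
5 → bin 4 (remaining 10)
6 → bin 4 (remaining 4)
6 → bin 5 (remaining 9)
5 → bin 5 (remaining 4)
6 → bin 6 (remaining 9)
5 → bin 6 (remaining 4)
Final bins: [6,6] [5,5,5] [5,6] [5,6] [6,5] [6,5].

6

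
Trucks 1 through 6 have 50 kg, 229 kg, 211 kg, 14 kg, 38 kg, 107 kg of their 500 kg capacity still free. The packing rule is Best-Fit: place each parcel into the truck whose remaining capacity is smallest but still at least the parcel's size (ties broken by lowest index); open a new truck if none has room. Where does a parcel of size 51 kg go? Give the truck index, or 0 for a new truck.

6

Trucks with room: truck 2 (229 kg), truck 3 (211 kg), truck 6 (107 kg).
Tightest fit is truck 6 with 107 kg free.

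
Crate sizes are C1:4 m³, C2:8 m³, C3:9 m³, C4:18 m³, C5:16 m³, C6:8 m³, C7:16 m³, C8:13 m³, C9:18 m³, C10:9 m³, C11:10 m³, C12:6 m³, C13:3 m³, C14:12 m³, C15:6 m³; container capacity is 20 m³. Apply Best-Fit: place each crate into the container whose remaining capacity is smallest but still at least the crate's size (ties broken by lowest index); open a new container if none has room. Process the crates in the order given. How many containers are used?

C1 (4 m³) → container 1 (remaining 16 m³)
C2 (8 m³) → container 1 (remaining 8 m³)
C3 (9 m³) → container 2 (remaining 11 m³)
C4 (18 m³) → container 3 (remaining 2 m³)
C5 (16 m³) → container 4 (remaining 4 m³)
C6 (8 m³) → container 1 (remaining 0 m³)
C7 (16 m³) → container 5 (remaining 4 m³)
C8 (13 m³) → container 6 (remaining 7 m³)
C9 (18 m³) → container 7 (remaining 2 m³)
C10 (9 m³) → container 2 (remaining 2 m³)
C11 (10 m³) → container 8 (remaining 10 m³)
C12 (6 m³) → container 6 (remaining 1 m³)
C13 (3 m³) → container 4 (remaining 1 m³)
C14 (12 m³) → container 9 (remaining 8 m³)
C15 (6 m³) → container 9 (remaining 2 m³)

9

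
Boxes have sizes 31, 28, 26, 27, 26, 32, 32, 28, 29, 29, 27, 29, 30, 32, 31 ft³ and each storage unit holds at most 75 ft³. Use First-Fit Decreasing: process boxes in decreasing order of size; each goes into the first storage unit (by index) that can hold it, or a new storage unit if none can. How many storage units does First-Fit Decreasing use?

8

Sorted descending: 32, 32, 32, 31, 31, 30, 29, 29, 29, 28, 28, 27, 27, 26, 26.
storage unit 1: place 32 ft³, 43 ft³ left
storage unit 1: place 32 ft³, 11 ft³ left
storage unit 2: place 32 ft³, 43 ft³ left
storage unit 2: place 31 ft³, 12 ft³ left
storage unit 3: place 31 ft³, 44 ft³ left
storage unit 3: place 30 ft³, 14 ft³ left
storage unit 4: place 29 ft³, 46 ft³ left
storage unit 4: place 29 ft³, 17 ft³ left
storage unit 5: place 29 ft³, 46 ft³ left
storage unit 5: place 28 ft³, 18 ft³ left
storage unit 6: place 28 ft³, 47 ft³ left
storage unit 6: place 27 ft³, 20 ft³ left
storage unit 7: place 27 ft³, 48 ft³ left
storage unit 7: place 26 ft³, 22 ft³ left
storage unit 8: place 26 ft³, 49 ft³ left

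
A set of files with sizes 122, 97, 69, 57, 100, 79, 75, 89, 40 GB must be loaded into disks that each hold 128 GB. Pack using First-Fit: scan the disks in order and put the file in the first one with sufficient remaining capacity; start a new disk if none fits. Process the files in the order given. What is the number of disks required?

7

Put 122 GB in disk 1; 6 GB remain.
Put 97 GB in disk 2; 31 GB remain.
Put 69 GB in disk 3; 59 GB remain.
Put 57 GB in disk 3; 2 GB remain.
Put 100 GB in disk 4; 28 GB remain.
Put 79 GB in disk 5; 49 GB remain.
Put 75 GB in disk 6; 53 GB remain.
Put 89 GB in disk 7; 39 GB remain.
Put 40 GB in disk 5; 9 GB remain.
Final disks: [122] [97] [69,57] [100] [79,40] [75] [89].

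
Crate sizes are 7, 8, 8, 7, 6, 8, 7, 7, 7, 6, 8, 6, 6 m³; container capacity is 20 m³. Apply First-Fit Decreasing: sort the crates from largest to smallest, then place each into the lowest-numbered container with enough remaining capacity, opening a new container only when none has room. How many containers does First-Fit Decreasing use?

Sorted descending: 8, 8, 8, 8, 7, 7, 7, 7, 7, 6, 6, 6, 6.
Put 8 m³ in container 1; 12 m³ remain.
Put 8 m³ in container 1; 4 m³ remain.
Put 8 m³ in container 2; 12 m³ remain.
Put 8 m³ in container 2; 4 m³ remain.
Put 7 m³ in container 3; 13 m³ remain.
Put 7 m³ in container 3; 6 m³ remain.
Put 7 m³ in container 4; 13 m³ remain.
Put 7 m³ in container 4; 6 m³ remain.
Put 7 m³ in container 5; 13 m³ remain.
Put 6 m³ in container 3; 0 m³ remain.
Put 6 m³ in container 4; 0 m³ remain.
Put 6 m³ in container 5; 7 m³ remain.
Put 6 m³ in container 5; 1 m³ remain.

5 containers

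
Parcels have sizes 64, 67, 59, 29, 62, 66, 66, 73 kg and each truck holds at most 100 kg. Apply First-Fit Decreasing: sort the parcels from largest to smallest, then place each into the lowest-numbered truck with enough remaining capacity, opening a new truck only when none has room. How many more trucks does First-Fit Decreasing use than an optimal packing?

First-Fit Decreasing: [73] [67,29] [66] [66] [64] [62] [59] → 7 trucks.
7 parcels exceed 50 kg (half the capacity), and no two of those can share a truck, so at least 7 trucks are needed.
So 7 is already optimal.

0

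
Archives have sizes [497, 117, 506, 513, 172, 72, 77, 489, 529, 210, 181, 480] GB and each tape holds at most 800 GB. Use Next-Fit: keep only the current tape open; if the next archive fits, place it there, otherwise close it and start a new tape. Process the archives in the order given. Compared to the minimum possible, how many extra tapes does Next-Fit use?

Next-Fit: [497,117] [506] [513,172,72] [77,489] [529,210] [181,480] → 6 tapes.
6 archives exceed 400 GB (half the capacity), and no two of those can share a tape, so at least 6 tapes are needed.
So 6 is already optimal.

0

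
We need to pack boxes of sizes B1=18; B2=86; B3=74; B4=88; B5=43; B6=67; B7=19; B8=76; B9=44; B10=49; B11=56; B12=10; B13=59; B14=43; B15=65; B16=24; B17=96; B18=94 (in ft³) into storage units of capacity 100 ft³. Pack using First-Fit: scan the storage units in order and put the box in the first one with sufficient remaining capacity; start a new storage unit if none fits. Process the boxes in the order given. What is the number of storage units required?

Put B1 (18 ft³) in storage unit 1; 82 ft³ remain.
Put B2 (86 ft³) in storage unit 2; 14 ft³ remain.
Put B3 (74 ft³) in storage unit 1; 8 ft³ remain.
Put B4 (88 ft³) in storage unit 3; 12 ft³ remain.
Put B5 (43 ft³) in storage unit 4; 57 ft³ remain.
Put B6 (67 ft³) in storage unit 5; 33 ft³ remain.
Put B7 (19 ft³) in storage unit 4; 38 ft³ remain.
Put B8 (76 ft³) in storage unit 6; 24 ft³ remain.
Put B9 (44 ft³) in storage unit 7; 56 ft³ remain.
Put B10 (49 ft³) in storage unit 7; 7 ft³ remain.
Put B11 (56 ft³) in storage unit 8; 44 ft³ remain.
Put B12 (10 ft³) in storage unit 2; 4 ft³ remain.
Put B13 (59 ft³) in storage unit 9; 41 ft³ remain.
Put B14 (43 ft³) in storage unit 8; 1 ft³ remain.
Put B15 (65 ft³) in storage unit 10; 35 ft³ remain.
Put B16 (24 ft³) in storage unit 4; 14 ft³ remain.
Put B17 (96 ft³) in storage unit 11; 4 ft³ remain.
Put B18 (94 ft³) in storage unit 12; 6 ft³ remain.

12 storage units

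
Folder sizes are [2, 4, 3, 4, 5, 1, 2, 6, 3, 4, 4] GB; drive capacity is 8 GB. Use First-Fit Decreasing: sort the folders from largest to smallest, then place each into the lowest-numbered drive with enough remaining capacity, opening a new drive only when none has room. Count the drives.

Sorted descending: 6, 5, 4, 4, 4, 4, 3, 3, 2, 2, 1.
6 GB → drive 1 (remaining 2 GB)
5 GB → drive 2 (remaining 3 GB)
4 GB → drive 3 (remaining 4 GB)
4 GB → drive 3 (remaining 0 GB)
4 GB → drive 4 (remaining 4 GB)
4 GB → drive 4 (remaining 0 GB)
3 GB → drive 2 (remaining 0 GB)
3 GB → drive 5 (remaining 5 GB)
2 GB → drive 1 (remaining 0 GB)
2 GB → drive 5 (remaining 3 GB)
1 GB → drive 5 (remaining 2 GB)
Final drives: [6,2] [5,3] [4,4] [4,4] [3,2,1].

5 drives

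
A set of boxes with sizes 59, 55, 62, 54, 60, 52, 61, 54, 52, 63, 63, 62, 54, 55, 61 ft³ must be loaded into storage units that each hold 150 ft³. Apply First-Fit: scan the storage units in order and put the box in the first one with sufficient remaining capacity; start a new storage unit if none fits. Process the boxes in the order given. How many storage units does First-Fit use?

8 storage units

59 ft³ → storage unit 1 (remaining 91 ft³)
55 ft³ → storage unit 1 (remaining 36 ft³)
62 ft³ → storage unit 2 (remaining 88 ft³)
54 ft³ → storage unit 2 (remaining 34 ft³)
60 ft³ → storage unit 3 (remaining 90 ft³)
52 ft³ → storage unit 3 (remaining 38 ft³)
61 ft³ → storage unit 4 (remaining 89 ft³)
54 ft³ → storage unit 4 (remaining 35 ft³)
52 ft³ → storage unit 5 (remaining 98 ft³)
63 ft³ → storage unit 5 (remaining 35 ft³)
63 ft³ → storage unit 6 (remaining 87 ft³)
62 ft³ → storage unit 6 (remaining 25 ft³)
54 ft³ → storage unit 7 (remaining 96 ft³)
55 ft³ → storage unit 7 (remaining 41 ft³)
61 ft³ → storage unit 8 (remaining 89 ft³)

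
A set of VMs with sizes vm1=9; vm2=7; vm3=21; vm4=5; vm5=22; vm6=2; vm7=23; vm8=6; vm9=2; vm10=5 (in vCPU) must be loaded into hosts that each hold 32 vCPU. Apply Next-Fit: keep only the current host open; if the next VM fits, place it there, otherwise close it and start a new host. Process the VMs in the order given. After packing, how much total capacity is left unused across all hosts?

58

host 1: place vm1 (9 vCPU), 23 vCPU left
host 1: place vm2 (7 vCPU), 16 vCPU left
host 2: place vm3 (21 vCPU), 11 vCPU left
host 2: place vm4 (5 vCPU), 6 vCPU left
host 3: place vm5 (22 vCPU), 10 vCPU left
host 3: place vm6 (2 vCPU), 8 vCPU left
host 4: place vm7 (23 vCPU), 9 vCPU left
host 4: place vm8 (6 vCPU), 3 vCPU left
host 4: place vm9 (2 vCPU), 1 vCPU left
host 5: place vm10 (5 vCPU), 27 vCPU left
5 hosts × 32 vCPU = 160 vCPU; used 102 vCPU; unused 58 vCPU.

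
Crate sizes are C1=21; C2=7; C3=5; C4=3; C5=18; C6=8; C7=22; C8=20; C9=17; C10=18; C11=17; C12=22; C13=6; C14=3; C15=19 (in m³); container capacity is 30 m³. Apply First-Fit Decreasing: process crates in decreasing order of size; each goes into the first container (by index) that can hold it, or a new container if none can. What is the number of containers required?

9 containers

Sorted descending: 22, 22, 21, 20, 19, 18, 18, 17, 17, 8, 7, 6, 5, 3, 3.
Put 22 m³ in container 1; 8 m³ remain.
Put 22 m³ in container 2; 8 m³ remain.
Put 21 m³ in container 3; 9 m³ remain.
Put 20 m³ in container 4; 10 m³ remain.
Put 19 m³ in container 5; 11 m³ remain.
Put 18 m³ in container 6; 12 m³ remain.
Put 18 m³ in container 7; 12 m³ remain.
Put 17 m³ in container 8; 13 m³ remain.
Put 17 m³ in container 9; 13 m³ remain.
Put 8 m³ in container 1; 0 m³ remain.
Put 7 m³ in container 2; 1 m³ remain.
Put 6 m³ in container 3; 3 m³ remain.
Put 5 m³ in container 4; 5 m³ remain.
Put 3 m³ in container 3; 0 m³ remain.
Put 3 m³ in container 4; 2 m³ remain.
Final containers: [22,8] [22,7] [21,6,3] [20,5,3] [19] [18] [18] [17] [17].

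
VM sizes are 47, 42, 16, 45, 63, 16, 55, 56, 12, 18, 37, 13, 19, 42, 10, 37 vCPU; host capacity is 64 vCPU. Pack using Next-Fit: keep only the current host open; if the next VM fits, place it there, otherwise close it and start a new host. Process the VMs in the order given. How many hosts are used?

11

Put 47 vCPU in host 1; 17 vCPU remain.
Put 42 vCPU in host 2; 22 vCPU remain.
Put 16 vCPU in host 2; 6 vCPU remain.
Put 45 vCPU in host 3; 19 vCPU remain.
Put 63 vCPU in host 4; 1 vCPU remain.
Put 16 vCPU in host 5; 48 vCPU remain.
Put 55 vCPU in host 6; 9 vCPU remain.
Put 56 vCPU in host 7; 8 vCPU remain.
Put 12 vCPU in host 8; 52 vCPU remain.
Put 18 vCPU in host 8; 34 vCPU remain.
Put 37 vCPU in host 9; 27 vCPU remain.
Put 13 vCPU in host 9; 14 vCPU remain.
Put 19 vCPU in host 10; 45 vCPU remain.
Put 42 vCPU in host 10; 3 vCPU remain.
Put 10 vCPU in host 11; 54 vCPU remain.
Put 37 vCPU in host 11; 17 vCPU remain.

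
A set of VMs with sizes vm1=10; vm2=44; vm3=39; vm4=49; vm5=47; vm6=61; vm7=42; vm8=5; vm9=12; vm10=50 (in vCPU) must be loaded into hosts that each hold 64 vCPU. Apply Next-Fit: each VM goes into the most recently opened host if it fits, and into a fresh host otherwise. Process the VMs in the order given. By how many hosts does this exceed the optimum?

0

Next-Fit: [10,44] [39] [49] [47] [61] [42,5,12] [50] → 7 hosts.
7 VMs exceed 32 vCPU (half the capacity), and no two of those can share a host, so at least 7 hosts are needed.
So 7 is already optimal.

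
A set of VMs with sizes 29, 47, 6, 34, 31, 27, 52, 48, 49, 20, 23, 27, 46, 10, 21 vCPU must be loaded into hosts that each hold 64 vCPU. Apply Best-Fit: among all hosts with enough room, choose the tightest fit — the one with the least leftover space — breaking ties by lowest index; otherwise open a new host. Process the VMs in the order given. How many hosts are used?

host 1: place 29 vCPU, 35 vCPU left
host 2: place 47 vCPU, 17 vCPU left
host 2: place 6 vCPU, 11 vCPU left
host 1: place 34 vCPU, 1 vCPU left
host 3: place 31 vCPU, 33 vCPU left
host 3: place 27 vCPU, 6 vCPU left
host 4: place 52 vCPU, 12 vCPU left
host 5: place 48 vCPU, 16 vCPU left
host 6: place 49 vCPU, 15 vCPU left
host 7: place 20 vCPU, 44 vCPU left
host 7: place 23 vCPU, 21 vCPU left
host 8: place 27 vCPU, 37 vCPU left
host 9: place 46 vCPU, 18 vCPU left
host 2: place 10 vCPU, 1 vCPU left
host 7: place 21 vCPU, 0 vCPU left

9 hosts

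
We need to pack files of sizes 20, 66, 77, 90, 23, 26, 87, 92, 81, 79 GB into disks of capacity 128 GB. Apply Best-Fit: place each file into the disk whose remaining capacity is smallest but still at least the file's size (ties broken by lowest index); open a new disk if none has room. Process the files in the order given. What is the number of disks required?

7

Put 20 GB in disk 1; 108 GB remain.
Put 66 GB in disk 1; 42 GB remain.
Put 77 GB in disk 2; 51 GB remain.
Put 90 GB in disk 3; 38 GB remain.
Put 23 GB in disk 3; 15 GB remain.
Put 26 GB in disk 1; 16 GB remain.
Put 87 GB in disk 4; 41 GB remain.
Put 92 GB in disk 5; 36 GB remain.
Put 81 GB in disk 6; 47 GB remain.
Put 79 GB in disk 7; 49 GB remain.
Final disks: [20,66,26] [77] [90,23] [87] [92] [81] [79].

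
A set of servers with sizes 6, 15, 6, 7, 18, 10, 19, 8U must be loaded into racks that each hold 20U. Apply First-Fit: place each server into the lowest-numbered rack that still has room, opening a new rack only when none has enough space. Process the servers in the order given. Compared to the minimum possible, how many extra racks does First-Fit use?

First-Fit: [6,6,7] [15] [18] [10,8] [19] → 5 racks.
Total size 89U; any packing needs at least ⌈89/20⌉ = 5 racks.
So 5 is already optimal.

0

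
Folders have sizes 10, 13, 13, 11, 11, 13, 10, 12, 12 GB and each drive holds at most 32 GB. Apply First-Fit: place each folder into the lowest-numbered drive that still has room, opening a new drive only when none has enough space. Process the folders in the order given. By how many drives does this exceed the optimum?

1

First-Fit: [10,13] [13,11] [11,13] [10,12] [12] → 5 drives.
Total size 105 GB; any packing needs at least ⌈105/32⌉ = 4 drives.
An optimal packing achieves that bound: [13,13] [13,12] [12,11] [11,10,10] → 4 drives.
Excess: 5 − 4 = 1.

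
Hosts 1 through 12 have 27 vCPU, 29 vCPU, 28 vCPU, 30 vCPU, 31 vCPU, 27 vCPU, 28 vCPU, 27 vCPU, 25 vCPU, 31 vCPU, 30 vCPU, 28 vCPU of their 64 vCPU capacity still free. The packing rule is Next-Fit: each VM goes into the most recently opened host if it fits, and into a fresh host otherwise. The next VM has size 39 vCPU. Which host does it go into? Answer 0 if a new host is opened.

0

Next-Fit only looks at host 12, which has 28 vCPU free.
39 vCPU does not fit, so a new host is opened.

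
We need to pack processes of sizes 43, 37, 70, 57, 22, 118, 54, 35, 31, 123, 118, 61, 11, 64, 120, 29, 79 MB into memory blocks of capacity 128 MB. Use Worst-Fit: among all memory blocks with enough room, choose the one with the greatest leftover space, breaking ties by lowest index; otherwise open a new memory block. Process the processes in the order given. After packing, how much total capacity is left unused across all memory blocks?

208

43 MB → memory block 1 (remaining 85 MB)
37 MB → memory block 1 (remaining 48 MB)
70 MB → memory block 2 (remaining 58 MB)
57 MB → memory block 2 (remaining 1 MB)
22 MB → memory block 1 (remaining 26 MB)
118 MB → memory block 3 (remaining 10 MB)
54 MB → memory block 4 (remaining 74 MB)
35 MB → memory block 4 (remaining 39 MB)
31 MB → memory block 4 (remaining 8 MB)
123 MB → memory block 5 (remaining 5 MB)
118 MB → memory block 6 (remaining 10 MB)
61 MB → memory block 7 (remaining 67 MB)
11 MB → memory block 7 (remaining 56 MB)
64 MB → memory block 8 (remaining 64 MB)
120 MB → memory block 9 (remaining 8 MB)
29 MB → memory block 8 (remaining 35 MB)
79 MB → memory block 10 (remaining 49 MB)
10 memory blocks × 128 MB = 1280 MB; used 1072 MB; unused 208 MB.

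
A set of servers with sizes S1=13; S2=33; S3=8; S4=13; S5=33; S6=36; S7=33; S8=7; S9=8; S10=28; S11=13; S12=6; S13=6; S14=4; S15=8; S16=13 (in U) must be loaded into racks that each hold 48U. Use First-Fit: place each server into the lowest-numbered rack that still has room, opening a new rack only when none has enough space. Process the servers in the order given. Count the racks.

6

Put S1 (13U) in rack 1; 35U remain.
Put S2 (33U) in rack 1; 2U remain.
Put S3 (8U) in rack 2; 40U remain.
Put S4 (13U) in rack 2; 27U remain.
Put S5 (33U) in rack 3; 15U remain.
Put S6 (36U) in rack 4; 12U remain.
Put S7 (33U) in rack 5; 15U remain.
Put S8 (7U) in rack 2; 20U remain.
Put S9 (8U) in rack 2; 12U remain.
Put S10 (28U) in rack 6; 20U remain.
Put S11 (13U) in rack 3; 2U remain.
Put S12 (6U) in rack 2; 6U remain.
Put S13 (6U) in rack 2; 0U remain.
Put S14 (4U) in rack 4; 8U remain.
Put S15 (8U) in rack 4; 0U remain.
Put S16 (13U) in rack 5; 2U remain.
Final racks: [13,33] [8,13,7,8,6,6] [33,13] [36,4,8] [33,13] [28].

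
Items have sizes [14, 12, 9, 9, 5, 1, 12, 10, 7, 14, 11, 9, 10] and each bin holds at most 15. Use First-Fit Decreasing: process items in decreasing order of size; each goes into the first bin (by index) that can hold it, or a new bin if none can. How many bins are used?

Sorted descending: 14, 14, 12, 12, 11, 10, 10, 9, 9, 9, 7, 5, 1.
14 → bin 1 (remaining 1)
14 → bin 2 (remaining 1)
12 → bin 3 (remaining 3)
12 → bin 4 (remaining 3)
11 → bin 5 (remaining 4)
10 → bin 6 (remaining 5)
10 → bin 7 (remaining 5)
9 → bin 8 (remaining 6)
9 → bin 9 (remaining 6)
9 → bin 10 (remaining 6)
7 → bin 11 (remaining 8)
5 → bin 6 (remaining 0)
1 → bin 1 (remaining 0)

11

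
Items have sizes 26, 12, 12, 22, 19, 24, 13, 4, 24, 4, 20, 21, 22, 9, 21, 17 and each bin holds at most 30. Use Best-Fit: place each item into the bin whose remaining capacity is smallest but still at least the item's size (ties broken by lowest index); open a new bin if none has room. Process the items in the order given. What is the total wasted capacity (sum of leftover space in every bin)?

Put 26 in bin 1; 4 remain.
Put 12 in bin 2; 18 remain.
Put 12 in bin 2; 6 remain.
Put 22 in bin 3; 8 remain.
Put 19 in bin 4; 11 remain.
Put 24 in bin 5; 6 remain.
Put 13 in bin 6; 17 remain.
Put 4 in bin 1; 0 remain.
Put 24 in bin 7; 6 remain.
Put 4 in bin 2; 2 remain.
Put 20 in bin 8; 10 remain.
Put 21 in bin 9; 9 remain.
Put 22 in bin 10; 8 remain.
Put 9 in bin 9; 0 remain.
Put 21 in bin 11; 9 remain.
Put 17 in bin 6; 0 remain.
11 bins × 30 = 330; used 270; unused 60.

60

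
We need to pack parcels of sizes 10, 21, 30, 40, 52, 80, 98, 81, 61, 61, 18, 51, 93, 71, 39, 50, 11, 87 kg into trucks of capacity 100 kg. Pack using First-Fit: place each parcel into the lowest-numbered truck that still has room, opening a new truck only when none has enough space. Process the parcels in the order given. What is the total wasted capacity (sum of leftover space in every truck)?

246

Put 10 kg in truck 1; 90 kg remain.
Put 21 kg in truck 1; 69 kg remain.
Put 30 kg in truck 1; 39 kg remain.
Put 40 kg in truck 2; 60 kg remain.
Put 52 kg in truck 2; 8 kg remain.
Put 80 kg in truck 3; 20 kg remain.
Put 98 kg in truck 4; 2 kg remain.
Put 81 kg in truck 5; 19 kg remain.
Put 61 kg in truck 6; 39 kg remain.
Put 61 kg in truck 7; 39 kg remain.
Put 18 kg in truck 1; 21 kg remain.
Put 51 kg in truck 8; 49 kg remain.
Put 93 kg in truck 9; 7 kg remain.
Put 71 kg in truck 10; 29 kg remain.
Put 39 kg in truck 6; 0 kg remain.
Put 50 kg in truck 11; 50 kg remain.
Put 11 kg in truck 1; 10 kg remain.
Put 87 kg in truck 12; 13 kg remain.
12 trucks × 100 kg = 1200 kg; used 954 kg; unused 246 kg.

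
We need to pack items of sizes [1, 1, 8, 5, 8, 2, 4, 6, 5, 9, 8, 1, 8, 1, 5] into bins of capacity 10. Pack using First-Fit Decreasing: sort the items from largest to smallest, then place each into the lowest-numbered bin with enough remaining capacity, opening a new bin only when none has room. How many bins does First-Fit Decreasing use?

Sorted descending: 9, 8, 8, 8, 8, 6, 5, 5, 5, 4, 2, 1, 1, 1, 1.
9 → bin 1 (remaining 1)
8 → bin 2 (remaining 2)
8 → bin 3 (remaining 2)
8 → bin 4 (remaining 2)
8 → bin 5 (remaining 2)
6 → bin 6 (remaining 4)
5 → bin 7 (remaining 5)
5 → bin 7 (remaining 0)
5 → bin 8 (remaining 5)
4 → bin 6 (remaining 0)
2 → bin 2 (remaining 0)
1 → bin 1 (remaining 0)
1 → bin 3 (remaining 1)
1 → bin 3 (remaining 0)
1 → bin 4 (remaining 1)
Final bins: [9,1] [8,2] [8,1,1] [8,1] [8] [6,4] [5,5] [5].

8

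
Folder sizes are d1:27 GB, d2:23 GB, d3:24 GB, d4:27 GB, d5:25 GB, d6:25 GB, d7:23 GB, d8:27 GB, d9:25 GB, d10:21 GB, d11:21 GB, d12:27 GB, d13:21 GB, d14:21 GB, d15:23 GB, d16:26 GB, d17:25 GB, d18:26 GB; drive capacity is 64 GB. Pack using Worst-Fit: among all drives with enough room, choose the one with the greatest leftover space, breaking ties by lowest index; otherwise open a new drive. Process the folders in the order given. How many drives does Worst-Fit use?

Put d1 (27 GB) in drive 1; 37 GB remain.
Put d2 (23 GB) in drive 1; 14 GB remain.
Put d3 (24 GB) in drive 2; 40 GB remain.
Put d4 (27 GB) in drive 2; 13 GB remain.
Put d5 (25 GB) in drive 3; 39 GB remain.
Put d6 (25 GB) in drive 3; 14 GB remain.
Put d7 (23 GB) in drive 4; 41 GB remain.
Put d8 (27 GB) in drive 4; 14 GB remain.
Put d9 (25 GB) in drive 5; 39 GB remain.
Put d10 (21 GB) in drive 5; 18 GB remain.
Put d11 (21 GB) in drive 6; 43 GB remain.
Put d12 (27 GB) in drive 6; 16 GB remain.
Put d13 (21 GB) in drive 7; 43 GB remain.
Put d14 (21 GB) in drive 7; 22 GB remain.
Put d15 (23 GB) in drive 8; 41 GB remain.
Put d16 (26 GB) in drive 8; 15 GB remain.
Put d17 (25 GB) in drive 9; 39 GB remain.
Put d18 (26 GB) in drive 9; 13 GB remain.

9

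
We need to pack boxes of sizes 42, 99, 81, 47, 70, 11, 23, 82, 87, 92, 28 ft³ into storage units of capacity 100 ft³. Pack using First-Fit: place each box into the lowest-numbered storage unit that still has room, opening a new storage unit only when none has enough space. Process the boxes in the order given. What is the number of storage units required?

8 storage units

42 ft³ → storage unit 1 (remaining 58 ft³)
99 ft³ → storage unit 2 (remaining 1 ft³)
81 ft³ → storage unit 3 (remaining 19 ft³)
47 ft³ → storage unit 1 (remaining 11 ft³)
70 ft³ → storage unit 4 (remaining 30 ft³)
11 ft³ → storage unit 1 (remaining 0 ft³)
23 ft³ → storage unit 4 (remaining 7 ft³)
82 ft³ → storage unit 5 (remaining 18 ft³)
87 ft³ → storage unit 6 (remaining 13 ft³)
92 ft³ → storage unit 7 (remaining 8 ft³)
28 ft³ → storage unit 8 (remaining 72 ft³)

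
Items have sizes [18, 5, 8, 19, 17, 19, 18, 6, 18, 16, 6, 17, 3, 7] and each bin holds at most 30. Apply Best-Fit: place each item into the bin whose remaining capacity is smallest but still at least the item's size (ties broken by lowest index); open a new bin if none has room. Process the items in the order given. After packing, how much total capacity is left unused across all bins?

63

Put 18 in bin 1; 12 remain.
Put 5 in bin 1; 7 remain.
Put 8 in bin 2; 22 remain.
Put 19 in bin 2; 3 remain.
Put 17 in bin 3; 13 remain.
Put 19 in bin 4; 11 remain.
Put 18 in bin 5; 12 remain.
Put 6 in bin 1; 1 remain.
Put 18 in bin 6; 12 remain.
Put 16 in bin 7; 14 remain.
Put 6 in bin 4; 5 remain.
Put 17 in bin 8; 13 remain.
Put 3 in bin 2; 0 remain.
Put 7 in bin 5; 5 remain.
8 bins × 30 = 240; used 177; unused 63.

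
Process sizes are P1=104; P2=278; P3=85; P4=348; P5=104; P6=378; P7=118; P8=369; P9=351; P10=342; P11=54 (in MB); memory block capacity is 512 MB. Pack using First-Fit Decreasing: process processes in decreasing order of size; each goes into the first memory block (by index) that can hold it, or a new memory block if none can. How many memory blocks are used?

6

Sorted descending: 378, 369, 351, 348, 342, 278, 118, 104, 104, 85, 54.
Put 378 MB in memory block 1; 134 MB remain.
Put 369 MB in memory block 2; 143 MB remain.
Put 351 MB in memory block 3; 161 MB remain.
Put 348 MB in memory block 4; 164 MB remain.
Put 342 MB in memory block 5; 170 MB remain.
Put 278 MB in memory block 6; 234 MB remain.
Put 118 MB in memory block 1; 16 MB remain.
Put 104 MB in memory block 2; 39 MB remain.
Put 104 MB in memory block 3; 57 MB remain.
Put 85 MB in memory block 4; 79 MB remain.
Put 54 MB in memory block 3; 3 MB remain.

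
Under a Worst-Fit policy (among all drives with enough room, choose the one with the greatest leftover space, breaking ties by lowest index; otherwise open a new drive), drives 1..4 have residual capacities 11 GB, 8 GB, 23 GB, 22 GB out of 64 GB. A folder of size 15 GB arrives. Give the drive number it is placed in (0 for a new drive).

3

Drives with room: drive 3 (23 GB), drive 4 (22 GB).
Most room is drive 3 with 23 GB free.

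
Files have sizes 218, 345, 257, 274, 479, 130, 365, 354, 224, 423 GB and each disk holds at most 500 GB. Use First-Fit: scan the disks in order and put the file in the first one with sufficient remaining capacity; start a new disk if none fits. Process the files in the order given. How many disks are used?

7 disks

disk 1: place 218 GB, 282 GB left
disk 2: place 345 GB, 155 GB left
disk 1: place 257 GB, 25 GB left
disk 3: place 274 GB, 226 GB left
disk 4: place 479 GB, 21 GB left
disk 2: place 130 GB, 25 GB left
disk 5: place 365 GB, 135 GB left
disk 6: place 354 GB, 146 GB left
disk 3: place 224 GB, 2 GB left
disk 7: place 423 GB, 77 GB left
Final disks: [218,257] [345,130] [274,224] [479] [365] [354] [423].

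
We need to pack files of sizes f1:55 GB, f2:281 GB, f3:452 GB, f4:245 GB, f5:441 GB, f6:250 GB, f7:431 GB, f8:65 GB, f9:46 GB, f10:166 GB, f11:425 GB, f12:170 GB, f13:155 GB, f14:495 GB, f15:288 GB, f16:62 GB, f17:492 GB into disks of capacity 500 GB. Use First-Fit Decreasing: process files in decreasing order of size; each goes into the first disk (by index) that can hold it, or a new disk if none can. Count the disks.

10

Sorted descending: 495, 492, 452, 441, 431, 425, 288, 281, 250, 245, 170, 166, 155, 65, 62, 55, 46.
disk 1: place 495 GB, 5 GB left
disk 2: place 492 GB, 8 GB left
disk 3: place 452 GB, 48 GB left
disk 4: place 441 GB, 59 GB left
disk 5: place 431 GB, 69 GB left
disk 6: place 425 GB, 75 GB left
disk 7: place 288 GB, 212 GB left
disk 8: place 281 GB, 219 GB left
disk 9: place 250 GB, 250 GB left
disk 9: place 245 GB, 5 GB left
disk 7: place 170 GB, 42 GB left
disk 8: place 166 GB, 53 GB left
disk 10: place 155 GB, 345 GB left
disk 5: place 65 GB, 4 GB left
disk 6: place 62 GB, 13 GB left
disk 4: place 55 GB, 4 GB left
disk 3: place 46 GB, 2 GB left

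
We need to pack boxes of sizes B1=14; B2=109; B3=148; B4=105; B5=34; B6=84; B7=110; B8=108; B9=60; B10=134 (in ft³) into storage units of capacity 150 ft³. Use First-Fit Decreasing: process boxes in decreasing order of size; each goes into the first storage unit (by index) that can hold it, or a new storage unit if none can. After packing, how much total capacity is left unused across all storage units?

Sorted descending: 148, 134, 110, 109, 108, 105, 84, 60, 34, 14.
storage unit 1: place 148 ft³, 2 ft³ left
storage unit 2: place 134 ft³, 16 ft³ left
storage unit 3: place 110 ft³, 40 ft³ left
storage unit 4: place 109 ft³, 41 ft³ left
storage unit 5: place 108 ft³, 42 ft³ left
storage unit 6: place 105 ft³, 45 ft³ left
storage unit 7: place 84 ft³, 66 ft³ left
storage unit 7: place 60 ft³, 6 ft³ left
storage unit 3: place 34 ft³, 6 ft³ left
storage unit 2: place 14 ft³, 2 ft³ left
7 storage units × 150 ft³ = 1050 ft³; used 906 ft³; unused 144 ft³.

144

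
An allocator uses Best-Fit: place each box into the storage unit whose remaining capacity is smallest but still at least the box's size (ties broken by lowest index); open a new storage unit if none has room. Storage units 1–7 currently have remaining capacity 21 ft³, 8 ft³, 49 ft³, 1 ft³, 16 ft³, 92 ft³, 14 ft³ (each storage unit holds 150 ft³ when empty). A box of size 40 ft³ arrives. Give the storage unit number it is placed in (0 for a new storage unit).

3

Storage units with room: storage unit 3 (49 ft³), storage unit 6 (92 ft³).
Tightest fit is storage unit 3 with 49 ft³ free.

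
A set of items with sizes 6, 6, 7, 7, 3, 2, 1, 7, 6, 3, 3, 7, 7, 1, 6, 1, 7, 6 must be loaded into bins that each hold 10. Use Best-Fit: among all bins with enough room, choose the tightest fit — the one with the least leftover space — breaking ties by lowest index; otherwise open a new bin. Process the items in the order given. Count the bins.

bin 1: place 6, 4 left
bin 2: place 6, 4 left
bin 3: place 7, 3 left
bin 4: place 7, 3 left
bin 3: place 3, 0 left
bin 4: place 2, 1 left
bin 4: place 1, 0 left
bin 5: place 7, 3 left
bin 6: place 6, 4 left
bin 5: place 3, 0 left
bin 1: place 3, 1 left
bin 7: place 7, 3 left
bin 8: place 7, 3 left
bin 1: place 1, 0 left
bin 9: place 6, 4 left
bin 7: place 1, 2 left
bin 10: place 7, 3 left
bin 11: place 6, 4 left
Final bins: [6,3,1] [6] [7,3] [7,2,1] [7,3] [6] [7,1] [7] [6] [7] [6].

11 bins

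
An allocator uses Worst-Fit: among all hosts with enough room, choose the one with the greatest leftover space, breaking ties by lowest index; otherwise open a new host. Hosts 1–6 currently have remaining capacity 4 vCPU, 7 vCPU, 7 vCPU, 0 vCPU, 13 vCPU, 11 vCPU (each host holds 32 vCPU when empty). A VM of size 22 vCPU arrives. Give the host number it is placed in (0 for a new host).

No host has ≥ 22 vCPU free, so a new host is opened.

0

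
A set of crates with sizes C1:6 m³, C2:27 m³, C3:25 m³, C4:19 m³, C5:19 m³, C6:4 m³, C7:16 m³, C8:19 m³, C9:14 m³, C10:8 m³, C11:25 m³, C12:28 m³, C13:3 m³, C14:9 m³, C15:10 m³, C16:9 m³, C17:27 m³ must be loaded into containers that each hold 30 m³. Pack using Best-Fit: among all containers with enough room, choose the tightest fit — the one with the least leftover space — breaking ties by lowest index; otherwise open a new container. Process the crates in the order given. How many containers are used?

10

Put C1 (6 m³) in container 1; 24 m³ remain.
Put C2 (27 m³) in container 2; 3 m³ remain.
Put C3 (25 m³) in container 3; 5 m³ remain.
Put C4 (19 m³) in container 1; 5 m³ remain.
Put C5 (19 m³) in container 4; 11 m³ remain.
Put C6 (4 m³) in container 1; 1 m³ remain.
Put C7 (16 m³) in container 5; 14 m³ remain.
Put C8 (19 m³) in container 6; 11 m³ remain.
Put C9 (14 m³) in container 5; 0 m³ remain.
Put C10 (8 m³) in container 4; 3 m³ remain.
Put C11 (25 m³) in container 7; 5 m³ remain.
Put C12 (28 m³) in container 8; 2 m³ remain.
Put C13 (3 m³) in container 2; 0 m³ remain.
Put C14 (9 m³) in container 6; 2 m³ remain.
Put C15 (10 m³) in container 9; 20 m³ remain.
Put C16 (9 m³) in container 9; 11 m³ remain.
Put C17 (27 m³) in container 10; 3 m³ remain.
Final containers: [6,19,4] [27,3] [25] [19,8] [16,14] [19,9] [25] [28] [10,9] [27].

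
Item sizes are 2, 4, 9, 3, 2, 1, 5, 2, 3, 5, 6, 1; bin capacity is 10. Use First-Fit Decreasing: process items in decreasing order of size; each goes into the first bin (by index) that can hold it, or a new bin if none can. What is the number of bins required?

5 bins

Sorted descending: 9, 6, 5, 5, 4, 3, 3, 2, 2, 2, 1, 1.
bin 1: place 9, 1 left
bin 2: place 6, 4 left
bin 3: place 5, 5 left
bin 3: place 5, 0 left
bin 2: place 4, 0 left
bin 4: place 3, 7 left
bin 4: place 3, 4 left
bin 4: place 2, 2 left
bin 4: place 2, 0 left
bin 5: place 2, 8 left
bin 1: place 1, 0 left
bin 5: place 1, 7 left
Final bins: [9,1] [6,4] [5,5] [3,3,2,2] [2,1].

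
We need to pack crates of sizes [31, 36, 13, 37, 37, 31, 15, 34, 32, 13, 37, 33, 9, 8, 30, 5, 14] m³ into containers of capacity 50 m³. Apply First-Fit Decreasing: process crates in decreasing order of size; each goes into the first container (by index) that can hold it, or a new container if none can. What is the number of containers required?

Sorted descending: 37, 37, 37, 36, 34, 33, 32, 31, 31, 30, 15, 14, 13, 13, 9, 8, 5.
Put 37 m³ in container 1; 13 m³ remain.
Put 37 m³ in container 2; 13 m³ remain.
Put 37 m³ in container 3; 13 m³ remain.
Put 36 m³ in container 4; 14 m³ remain.
Put 34 m³ in container 5; 16 m³ remain.
Put 33 m³ in container 6; 17 m³ remain.
Put 32 m³ in container 7; 18 m³ remain.
Put 31 m³ in container 8; 19 m³ remain.
Put 31 m³ in container 9; 19 m³ remain.
Put 30 m³ in container 10; 20 m³ remain.
Put 15 m³ in container 5; 1 m³ remain.
Put 14 m³ in container 4; 0 m³ remain.
Put 13 m³ in container 1; 0 m³ remain.
Put 13 m³ in container 2; 0 m³ remain.
Put 9 m³ in container 3; 4 m³ remain.
Put 8 m³ in container 6; 9 m³ remain.
Put 5 m³ in container 6; 4 m³ remain.

10 containers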